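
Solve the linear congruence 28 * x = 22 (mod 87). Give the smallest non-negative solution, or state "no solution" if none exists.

7

First find gcd(28, 87):
87 = 3·28 + 3
28 = 9·3 + 1
3 = 3·1 + 0
gcd = 1, so a unique solution mod 87 exists.
Back-substitute for the Bézout coefficients:
1 = 28 − 9·3
1 = −9·87 + 28·28
So 28·(28) ≡ 1 (mod 87), giving 28⁻¹ ≡ 28.
x ≡ 28⁻¹·22 ≡ 28·22 ≡ 7 (mod 87).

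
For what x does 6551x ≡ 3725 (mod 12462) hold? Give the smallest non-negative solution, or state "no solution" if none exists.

First find gcd(6551, 12462):
12462 = 1×6551 + 5911
6551 = 1×5911 + 640
5911 = 9×640 + 151
640 = 4×151 + 36
151 = 4×36 + 7
36 = 5×7 + 1
7 = 7×1 + 0
gcd = 1, so a unique solution mod 12462 exists.
Back-substitute for the Bézout coefficients:
1 = 36 − 5·7
1 = −5·151 + 21·36
1 = 21·640 − 89·151
1 = −89·5911 + 822·640
1 = 822·6551 − 911·5911
1 = −911·12462 + 1733·6551
So 6551·(1733) ≡ 1 (mod 12462), giving 6551⁻¹ ≡ 1733.
x ≡ 6551⁻¹·3725 ≡ 1733·3725 ≡ 109 (mod 12462).

109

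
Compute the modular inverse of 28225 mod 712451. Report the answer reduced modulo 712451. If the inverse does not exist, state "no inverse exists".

Apply the Euclidean algorithm to 712451 and 28225:
712451 = 25·28225 + 6826
28225 = 4·6826 + 921
6826 = 7·921 + 379
921 = 2·379 + 163
379 = 2·163 + 53
163 = 3·53 + 4
53 = 13·4 + 1
4 = 4·1 + 0
Since gcd(28225, 712451) = 1, back-substitute to write 1 as a combination:
1 = 53 − 13·4
1 = −13·163 + 40·53
1 = 40·379 − 93·163
1 = −93·921 + 226·379
1 = 226·6826 − 1675·921
1 = −1675·28225 + 6926·6826
1 = 6926·712451 − 174825·28225
So 28225·(-174825) ≡ 1 (mod 712451), and -174825 ≡ 537626 (mod 712451).

537626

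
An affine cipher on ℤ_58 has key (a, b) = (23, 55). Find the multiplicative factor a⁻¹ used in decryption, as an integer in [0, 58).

53

gcd(58, 23) by repeated division:
58 = 2·23 + 12
23 = 1·12 + 11
12 = 1·11 + 1
11 = 11·1 + 0
gcd = 1, so the inverse exists. Back-substitute:
1 = 12 − 11
1 = −23 + 2·12
1 = 2·58 − 5·23
So 23·(-5) ≡ 1 (mod 58), and -5 ≡ 53 (mod 58).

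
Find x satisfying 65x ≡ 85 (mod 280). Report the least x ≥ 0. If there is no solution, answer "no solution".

53

First find gcd(65, 280):
280 = 4*65 + 20
65 = 3*20 + 5
20 = 4*5 + 0
gcd = 5 and 5 | 85, so solutions exist. Divide through by 5: 13x ≡ 17 (mod 56).
Now find 13⁻¹ mod 56:
56 = 4·13 + 4
13 = 3·4 + 1
4 = 4·1 + 0
Back-substitute:
1 = 13 − 3·4
1 = −3·56 + 13·13
So 13⁻¹ ≡ 13 (mod 56).
Then x ≡ 13·17 ≡ 53 (mod 56); the smallest non-negative solution is x = 53.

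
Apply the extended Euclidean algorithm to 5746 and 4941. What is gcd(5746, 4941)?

Euclidean algorithm:
5746 = 1*4941 + 805
4941 = 6*805 + 111
805 = 7*111 + 28
111 = 3*28 + 27
28 = 1*27 + 1
27 = 27*1 + 0
gcd(5746, 4941) = 1.
Back-substituting:
1 = 28 − 27
1 = −111 + 4·28
1 = 4·805 − 29·111
1 = −29·4941 + 178·805
1 = 178·5746 − 207·4941
So 1 = (178)·5746 + (-207)·4941.

1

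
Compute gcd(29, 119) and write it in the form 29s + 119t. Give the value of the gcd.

Euclidean algorithm:
119 = 4·29 + 3
29 = 9·3 + 2
3 = 1·2 + 1
2 = 2·1 + 0
gcd(29, 119) = 1.
Working backward:
1 = 3 − 2
1 = −29 + 10·3
1 = 10·119 − 41·29
So 1 = (10)·119 + (-41)·29.

1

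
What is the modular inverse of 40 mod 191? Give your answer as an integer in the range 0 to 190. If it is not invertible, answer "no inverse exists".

43

Run Euclid on (191, 40):
191 = 4×40 + 31
40 = 1×31 + 9
31 = 3×9 + 4
9 = 2×4 + 1
4 = 4×1 + 0
gcd = 1, so the inverse exists. Back-substitute:
1 = 9 − 2·4
1 = −2·31 + 7·9
1 = 7·40 − 9·31
1 = −9·191 + 43·40
So 40·43 ≡ 1 (mod 191).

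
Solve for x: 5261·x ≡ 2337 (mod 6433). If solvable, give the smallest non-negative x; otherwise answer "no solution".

First find gcd(5261, 6433):
6433 = 1×5261 + 1172
5261 = 4×1172 + 573
1172 = 2×573 + 26
573 = 22×26 + 1
26 = 26×1 + 0
gcd = 1, so a unique solution mod 6433 exists.
Back-substitute for the Bézout coefficients:
1 = 573 − 22·26
1 = −22·1172 + 45·573
1 = 45·5261 − 202·1172
1 = −202·6433 + 247·5261
So 5261·(247) ≡ 1 (mod 6433), giving 5261⁻¹ ≡ 247.
x ≡ 5261⁻¹·2337 ≡ 247·2337 ≡ 4702 (mod 6433).

4702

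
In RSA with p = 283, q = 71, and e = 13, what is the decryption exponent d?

3037

φ(n) = (p−1)(q−1) = 282·70 = 19740.
Need d with 13·d ≡ 1 (mod 19740). Apply the extended Euclidean algorithm:
19740 = 1518*13 + 6
13 = 2*6 + 1
6 = 6*1 + 0
Back-substitute:
1 = 13 − 2·6
1 = −2·19740 + 3037·13
So 13·3037 ≡ 1 (mod 19740), hence d = 3037.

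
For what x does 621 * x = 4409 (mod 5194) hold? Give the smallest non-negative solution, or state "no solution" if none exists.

First find gcd(621, 5194):
5194 = 8×621 + 226
621 = 2×226 + 169
226 = 1×169 + 57
169 = 2×57 + 55
57 = 1×55 + 2
55 = 27×2 + 1
2 = 2×1 + 0
gcd = 1, so a unique solution mod 5194 exists.
Back-substitute for the Bézout coefficients:
1 = 55 − 27·2
1 = −27·57 + 28·55
1 = 28·169 − 83·57
1 = −83·226 + 111·169
1 = 111·621 − 305·226
1 = −305·5194 + 2551·621
So 621·(2551) ≡ 1 (mod 5194), giving 621⁻¹ ≡ 2551.
x ≡ 621⁻¹·4409 ≡ 2551·4409 ≡ 2349 (mod 5194).

2349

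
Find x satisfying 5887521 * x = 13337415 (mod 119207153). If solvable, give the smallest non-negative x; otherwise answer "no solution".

15297217

First find gcd(5887521, 119207153):
119207153 = 20*5887521 + 1456733
5887521 = 4*1456733 + 60589
1456733 = 24*60589 + 2597
60589 = 23*2597 + 858
2597 = 3*858 + 23
858 = 37*23 + 7
23 = 3*7 + 2
7 = 3*2 + 1
2 = 2*1 + 0
gcd = 1, so a unique solution mod 119207153 exists.
Back-substitute for the Bézout coefficients:
1 = 7 − 3·2
1 = −3·23 + 10·7
1 = 10·858 − 373·23
1 = −373·2597 + 1129·858
1 = 1129·60589 − 26340·2597
1 = −26340·1456733 + 633289·60589
1 = 633289·5887521 − 2559496·1456733
1 = −2559496·119207153 + 51823209·5887521
So 5887521·(51823209) ≡ 1 (mod 119207153), giving 5887521⁻¹ ≡ 51823209.
x ≡ 5887521⁻¹·13337415 ≡ 51823209·13337415 ≡ 15297217 (mod 119207153).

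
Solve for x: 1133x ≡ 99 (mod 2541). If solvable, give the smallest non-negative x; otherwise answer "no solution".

27

First find gcd(1133, 2541):
2541 = 2·1133 + 275
1133 = 4·275 + 33
275 = 8·33 + 11
33 = 3·11 + 0
gcd = 11 and 11 | 99, so solutions exist. Divide through by 11: 103x ≡ 9 (mod 231).
Now find 103⁻¹ mod 231:
231 = 2·103 + 25
103 = 4·25 + 3
25 = 8·3 + 1
3 = 3·1 + 0
Back-substitute:
1 = 25 − 8·3
1 = −8·103 + 33·25
1 = 33·231 − 74·103
So 103·(-74) ≡ 1 (mod 231), i.e. 103⁻¹ ≡ 157.
Then x ≡ 157·9 ≡ 27 (mod 231); the smallest non-negative solution is x = 27.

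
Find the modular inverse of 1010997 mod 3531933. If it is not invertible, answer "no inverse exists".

no inverse exists

Compute gcd(1010997, 3531933):
3531933 = 3×1010997 + 498942
1010997 = 2×498942 + 13113
498942 = 38×13113 + 648
13113 = 20×648 + 153
648 = 4×153 + 36
153 = 4×36 + 9
36 = 4×9 + 0
gcd(1010997, 3531933) = 9 ≠ 1, so 1010997 has no multiplicative inverse modulo 3531933.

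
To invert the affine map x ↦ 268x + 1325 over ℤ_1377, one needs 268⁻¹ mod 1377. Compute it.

1228

Apply the Euclidean algorithm to 1377 and 268:
1377 = 5·268 + 37
268 = 7·37 + 9
37 = 4·9 + 1
9 = 9·1 + 0
The gcd is 1. Working backward:
1 = 37 − 4·9
1 = −4·268 + 29·37
1 = 29·1377 − 149·268
Hence 268⁻¹ ≡ -149 ≡ 1228 (mod 1377).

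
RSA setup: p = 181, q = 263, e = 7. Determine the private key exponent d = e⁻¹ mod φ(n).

40423

φ(n) = (p−1)(q−1) = 180·262 = 47160.
Need d with 7·d ≡ 1 (mod 47160). Apply the extended Euclidean algorithm:
47160 = 6737·7 + 1
7 = 7·1 + 0
Back-substitute:
1 = 47160 − 6737·7
So 7·(-6737) ≡ 1 (mod 47160), hence d ≡ -6737 ≡ 40423 (mod 47160).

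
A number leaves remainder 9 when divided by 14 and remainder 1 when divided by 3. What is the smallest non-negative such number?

37

Write x = 9 + 14·k. Then 14·k ≡ 1 − 9 ≡ 1 (mod 3).
Need 14⁻¹ mod 3. Extended Euclid on (3, 2):
3 = 1*2 + 1
2 = 2*1 + 0
Back-substitute:
1 = 3 − 2
14⁻¹ ≡ 2 (mod 3), so k ≡ 2·1 ≡ 2 (mod 3).
x = 9 + 14·2 = 37.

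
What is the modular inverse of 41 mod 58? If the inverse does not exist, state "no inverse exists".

17

Extended Euclidean algorithm:
58 = 1*41 + 17
41 = 2*17 + 7
17 = 2*7 + 3
7 = 2*3 + 1
3 = 3*1 + 0
Since gcd(41, 58) = 1, back-substitute to write 1 as a combination:
1 = 7 − 2·3
1 = −2·17 + 5·7
1 = 5·41 − 12·17
1 = −12·58 + 17·41
So 41·17 ≡ 1 (mod 58).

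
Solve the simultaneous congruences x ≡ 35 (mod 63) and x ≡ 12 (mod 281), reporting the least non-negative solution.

Write x = 35 + 63·k. Then 63·k ≡ 12 − 35 ≡ 258 (mod 281).
Need 63⁻¹ mod 281. Extended Euclid on (281, 63):
281 = 4*63 + 29
63 = 2*29 + 5
29 = 5*5 + 4
5 = 1*4 + 1
4 = 4*1 + 0
Back-substitute:
1 = 5 − 4
1 = −29 + 6·5
1 = 6·63 − 13·29
1 = −13·281 + 58·63
63⁻¹ ≡ 58 (mod 281), so k ≡ 58·258 ≡ 71 (mod 281).
x = 35 + 63·71 = 4508.

4508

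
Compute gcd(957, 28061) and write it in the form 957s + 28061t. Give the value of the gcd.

Repeated division:
28061 = 29·957 + 308
957 = 3·308 + 33
308 = 9·33 + 11
33 = 3·11 + 0
gcd(957, 28061) = 11.
Back-substituting:
11 = 308 − 9·33
11 = −9·957 + 28·308
11 = 28·28061 − 821·957
So 11 = (28)·28061 + (-821)·957.

11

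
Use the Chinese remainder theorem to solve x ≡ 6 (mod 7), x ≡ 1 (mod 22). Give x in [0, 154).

111

Write x = 6 + 7·k. Then 7·k ≡ 1 − 6 ≡ 17 (mod 22).
Need 7⁻¹ mod 22. Extended Euclid on (22, 7):
22 = 3×7 + 1
7 = 7×1 + 0
Back-substitute:
1 = 22 − 3·7
7⁻¹ ≡ 19 (mod 22), so k ≡ 19·17 ≡ 15 (mod 22).
x = 6 + 7·15 = 111.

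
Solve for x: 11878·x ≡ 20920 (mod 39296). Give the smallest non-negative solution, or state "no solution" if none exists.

First find gcd(11878, 39296):
39296 = 3*11878 + 3662
11878 = 3*3662 + 892
3662 = 4*892 + 94
892 = 9*94 + 46
94 = 2*46 + 2
46 = 23*2 + 0
gcd = 2 and 2 | 20920, so solutions exist. Divide through by 2: 5939x ≡ 10460 (mod 19648).
Now find 5939⁻¹ mod 19648:
19648 = 3·5939 + 1831
5939 = 3·1831 + 446
1831 = 4·446 + 47
446 = 9·47 + 23
47 = 2·23 + 1
23 = 23·1 + 0
Back-substitute:
1 = 47 − 2·23
1 = −2·446 + 19·47
1 = 19·1831 − 78·446
1 = −78·5939 + 253·1831
1 = 253·19648 − 837·5939
So 5939·(-837) ≡ 1 (mod 19648), i.e. 5939⁻¹ ≡ 18811.
Then x ≡ 18811·10460 ≡ 7988 (mod 19648); the smallest non-negative solution is x = 7988.

7988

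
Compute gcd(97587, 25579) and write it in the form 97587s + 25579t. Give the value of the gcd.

Repeated division:
97587 = 3*25579 + 20850
25579 = 1*20850 + 4729
20850 = 4*4729 + 1934
4729 = 2*1934 + 861
1934 = 2*861 + 212
861 = 4*212 + 13
212 = 16*13 + 4
13 = 3*4 + 1
4 = 4*1 + 0
gcd(97587, 25579) = 1.
Express as a combination:
1 = 13 − 3·4
1 = −3·212 + 49·13
1 = 49·861 − 199·212
1 = −199·1934 + 447·861
1 = 447·4729 − 1093·1934
1 = −1093·20850 + 4819·4729
1 = 4819·25579 − 5912·20850
1 = −5912·97587 + 22555·25579
So 1 = (-5912)·97587 + (22555)·25579.

1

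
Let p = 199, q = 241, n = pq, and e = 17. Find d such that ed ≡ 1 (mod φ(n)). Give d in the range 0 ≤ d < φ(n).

27953

φ(n) = (p−1)(q−1) = 198·240 = 47520.
Need d with 17·d ≡ 1 (mod 47520). Apply the extended Euclidean algorithm:
47520 = 2795×17 + 5
17 = 3×5 + 2
5 = 2×2 + 1
2 = 2×1 + 0
Back-substitute:
1 = 5 − 2·2
1 = −2·17 + 7·5
1 = 7·47520 − 19567·17
So 17·(-19567) ≡ 1 (mod 47520), hence d ≡ -19567 ≡ 27953 (mod 47520).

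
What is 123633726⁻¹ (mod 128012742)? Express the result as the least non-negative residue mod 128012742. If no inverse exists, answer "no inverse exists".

Compute gcd(123633726, 128012742):
128012742 = 1*123633726 + 4379016
123633726 = 28*4379016 + 1021278
4379016 = 4*1021278 + 293904
1021278 = 3*293904 + 139566
293904 = 2*139566 + 14772
139566 = 9*14772 + 6618
14772 = 2*6618 + 1536
6618 = 4*1536 + 474
1536 = 3*474 + 114
474 = 4*114 + 18
114 = 6*18 + 6
18 = 3*6 + 0
The gcd is 6, not 1, hence no inverse exists.

no inverse exists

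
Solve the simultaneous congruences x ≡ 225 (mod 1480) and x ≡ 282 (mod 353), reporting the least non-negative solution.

208905

Write x = 225 + 1480·k. Then 1480·k ≡ 282 − 225 ≡ 57 (mod 353).
Need 1480⁻¹ mod 353. Extended Euclid on (353, 68):
353 = 5·68 + 13
68 = 5·13 + 3
13 = 4·3 + 1
3 = 3·1 + 0
Back-substitute:
1 = 13 − 4·3
1 = −4·68 + 21·13
1 = 21·353 − 109·68
1480⁻¹ ≡ 244 (mod 353), so k ≡ 244·57 ≡ 141 (mod 353).
x = 225 + 1480·141 = 208905.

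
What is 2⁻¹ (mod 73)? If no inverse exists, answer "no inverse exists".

Apply the Euclidean algorithm to 73 and 2:
73 = 36×2 + 1
2 = 2×1 + 0
gcd = 1, so the inverse exists. Back-substitute:
1 = 73 − 36·2
Thus 2·(-36) ≡ 1 (mod 73); reducing, -36 mod 73 = 37.

37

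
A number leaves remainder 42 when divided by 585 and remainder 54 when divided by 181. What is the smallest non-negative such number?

30462

Write x = 42 + 585·k. Then 585·k ≡ 54 − 42 ≡ 12 (mod 181).
Need 585⁻¹ mod 181. Extended Euclid on (181, 42):
181 = 4×42 + 13
42 = 3×13 + 3
13 = 4×3 + 1
3 = 3×1 + 0
Back-substitute:
1 = 13 − 4·3
1 = −4·42 + 13·13
1 = 13·181 − 56·42
585⁻¹ ≡ 125 (mod 181), so k ≡ 125·12 ≡ 52 (mod 181).
x = 42 + 585·52 = 30462.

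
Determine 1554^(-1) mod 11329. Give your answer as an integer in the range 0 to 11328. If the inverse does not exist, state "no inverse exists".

Apply the Euclidean algorithm to 11329 and 1554:
11329 = 7*1554 + 451
1554 = 3*451 + 201
451 = 2*201 + 49
201 = 4*49 + 5
49 = 9*5 + 4
5 = 1*4 + 1
4 = 4*1 + 0
gcd = 1, so the inverse exists. Back-substitute:
1 = 5 − 4
1 = −49 + 10·5
1 = 10·201 − 41·49
1 = −41·451 + 92·201
1 = 92·1554 − 317·451
1 = −317·11329 + 2311·1554
So 1554·2311 ≡ 1 (mod 11329).

2311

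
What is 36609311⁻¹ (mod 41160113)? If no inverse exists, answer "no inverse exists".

Extended Euclidean algorithm:
41160113 = 1×36609311 + 4550802
36609311 = 8×4550802 + 202895
4550802 = 22×202895 + 87112
202895 = 2×87112 + 28671
87112 = 3×28671 + 1099
28671 = 26×1099 + 97
1099 = 11×97 + 32
97 = 3×32 + 1
32 = 32×1 + 0
gcd = 1, so the inverse exists. Back-substitute:
1 = 97 − 3·32
1 = −3·1099 + 34·97
1 = 34·28671 − 887·1099
1 = −887·87112 + 2695·28671
1 = 2695·202895 − 6277·87112
1 = −6277·4550802 + 140789·202895
1 = 140789·36609311 − 1132589·4550802
1 = −1132589·41160113 + 1273378·36609311
So 36609311·1273378 ≡ 1 (mod 41160113).

1273378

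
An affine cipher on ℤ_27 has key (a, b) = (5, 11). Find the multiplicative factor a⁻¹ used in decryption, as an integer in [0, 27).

Run Euclid on (27, 5):
27 = 5*5 + 2
5 = 2*2 + 1
2 = 2*1 + 0
gcd = 1, so the inverse exists. Back-substitute:
1 = 5 − 2·2
1 = −2·27 + 11·5
So 5·11 ≡ 1 (mod 27).

11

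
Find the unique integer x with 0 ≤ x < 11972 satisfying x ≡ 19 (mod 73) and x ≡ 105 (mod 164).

Write x = 19 + 73·k. Then 73·k ≡ 105 − 19 ≡ 86 (mod 164).
Need 73⁻¹ mod 164. Extended Euclid on (164, 73):
164 = 2*73 + 18
73 = 4*18 + 1
18 = 18*1 + 0
Back-substitute:
1 = 73 − 4·18
1 = −4·164 + 9·73
73⁻¹ ≡ 9 (mod 164), so k ≡ 9·86 ≡ 118 (mod 164).
x = 19 + 73·118 = 8633.

8633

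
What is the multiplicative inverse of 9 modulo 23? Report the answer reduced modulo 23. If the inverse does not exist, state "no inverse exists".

18

gcd(23, 9) by repeated division:
23 = 2×9 + 5
9 = 1×5 + 4
5 = 1×4 + 1
4 = 4×1 + 0
gcd = 1, so the inverse exists. Back-substitute:
1 = 5 − 4
1 = −9 + 2·5
1 = 2·23 − 5·9
Thus 9·(-5) ≡ 1 (mod 23); reducing, -5 mod 23 = 18.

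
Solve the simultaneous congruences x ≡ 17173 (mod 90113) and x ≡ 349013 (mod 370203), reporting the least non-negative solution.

3361051847

Write x = 17173 + 90113·k. Then 90113·k ≡ 349013 − 17173 ≡ 331840 (mod 370203).
Need 90113⁻¹ mod 370203. Extended Euclid on (370203, 90113):
370203 = 4×90113 + 9751
90113 = 9×9751 + 2354
9751 = 4×2354 + 335
2354 = 7×335 + 9
335 = 37×9 + 2
9 = 4×2 + 1
2 = 2×1 + 0
Back-substitute:
1 = 9 − 4·2
1 = −4·335 + 149·9
1 = 149·2354 − 1047·335
1 = −1047·9751 + 4337·2354
1 = 4337·90113 − 40080·9751
1 = −40080·370203 + 164657·90113
90113⁻¹ ≡ 164657 (mod 370203), so k ≡ 164657·331840 ≡ 37298 (mod 370203).
x = 17173 + 90113·37298 = 3361051847.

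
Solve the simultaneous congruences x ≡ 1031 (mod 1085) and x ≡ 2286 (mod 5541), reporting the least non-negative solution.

Write x = 1031 + 1085·k. Then 1085·k ≡ 2286 − 1031 ≡ 1255 (mod 5541).
Need 1085⁻¹ mod 5541. Extended Euclid on (5541, 1085):
5541 = 5·1085 + 116
1085 = 9·116 + 41
116 = 2·41 + 34
41 = 1·34 + 7
34 = 4·7 + 6
7 = 1·6 + 1
6 = 6·1 + 0
Back-substitute:
1 = 7 − 6
1 = −34 + 5·7
1 = 5·41 − 6·34
1 = −6·116 + 17·41
1 = 17·1085 − 159·116
1 = −159·5541 + 812·1085
1085⁻¹ ≡ 812 (mod 5541), so k ≡ 812·1255 ≡ 5057 (mod 5541).
x = 1031 + 1085·5057 = 5487876.

5487876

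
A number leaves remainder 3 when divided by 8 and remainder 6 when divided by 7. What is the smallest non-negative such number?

27

Write x = 3 + 8·k. Then 8·k ≡ 6 − 3 ≡ 3 (mod 7).
Need 8⁻¹ mod 7. Extended Euclid on (7, 1):
7 = 7×1 + 0
8⁻¹ ≡ 1 (mod 7), so k ≡ 1·3 ≡ 3 (mod 7).
x = 3 + 8·3 = 27.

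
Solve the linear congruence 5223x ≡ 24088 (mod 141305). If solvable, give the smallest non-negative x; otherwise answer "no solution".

7661

First find gcd(5223, 141305):
141305 = 27·5223 + 284
5223 = 18·284 + 111
284 = 2·111 + 62
111 = 1·62 + 49
62 = 1·49 + 13
49 = 3·13 + 10
13 = 1·10 + 3
10 = 3·3 + 1
3 = 3·1 + 0
gcd = 1, so a unique solution mod 141305 exists.
Back-substitute for the Bézout coefficients:
1 = 10 − 3·3
1 = −3·13 + 4·10
1 = 4·49 − 15·13
1 = −15·62 + 19·49
1 = 19·111 − 34·62
1 = −34·284 + 87·111
1 = 87·5223 − 1600·284
1 = −1600·141305 + 43287·5223
So 5223·(43287) ≡ 1 (mod 141305), giving 5223⁻¹ ≡ 43287.
x ≡ 5223⁻¹·24088 ≡ 43287·24088 ≡ 7661 (mod 141305).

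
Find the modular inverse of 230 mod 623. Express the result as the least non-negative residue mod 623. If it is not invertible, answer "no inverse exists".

279

gcd(623, 230) by repeated division:
623 = 2×230 + 163
230 = 1×163 + 67
163 = 2×67 + 29
67 = 2×29 + 9
29 = 3×9 + 2
9 = 4×2 + 1
2 = 2×1 + 0
gcd = 1, so the inverse exists. Back-substitute:
1 = 9 − 4·2
1 = −4·29 + 13·9
1 = 13·67 − 30·29
1 = −30·163 + 73·67
1 = 73·230 − 103·163
1 = −103·623 + 279·230
So 230·279 ≡ 1 (mod 623).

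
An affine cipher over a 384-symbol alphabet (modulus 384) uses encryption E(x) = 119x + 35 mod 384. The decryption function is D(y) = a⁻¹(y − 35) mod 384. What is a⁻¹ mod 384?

71

Apply the Euclidean algorithm to 384 and 119:
384 = 3·119 + 27
119 = 4·27 + 11
27 = 2·11 + 5
11 = 2·5 + 1
5 = 5·1 + 0
Since gcd(119, 384) = 1, back-substitute to write 1 as a combination:
1 = 11 − 2·5
1 = −2·27 + 5·11
1 = 5·119 − 22·27
1 = −22·384 + 71·119
So 119·71 ≡ 1 (mod 384).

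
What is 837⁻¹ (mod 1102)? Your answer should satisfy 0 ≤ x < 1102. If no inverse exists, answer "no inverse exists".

761

Run Euclid on (1102, 837):
1102 = 1×837 + 265
837 = 3×265 + 42
265 = 6×42 + 13
42 = 3×13 + 3
13 = 4×3 + 1
3 = 3×1 + 0
gcd = 1, so the inverse exists. Back-substitute:
1 = 13 − 4·3
1 = −4·42 + 13·13
1 = 13·265 − 82·42
1 = −82·837 + 259·265
1 = 259·1102 − 341·837
Hence 837⁻¹ ≡ -341 ≡ 761 (mod 1102).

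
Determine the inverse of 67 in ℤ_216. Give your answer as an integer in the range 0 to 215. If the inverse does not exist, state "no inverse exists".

187

gcd(216, 67) by repeated division:
216 = 3·67 + 15
67 = 4·15 + 7
15 = 2·7 + 1
7 = 7·1 + 0
Since gcd(67, 216) = 1, back-substitute to write 1 as a combination:
1 = 15 − 2·7
1 = −2·67 + 9·15
1 = 9·216 − 29·67
So 67·(-29) ≡ 1 (mod 216), and -29 ≡ 187 (mod 216).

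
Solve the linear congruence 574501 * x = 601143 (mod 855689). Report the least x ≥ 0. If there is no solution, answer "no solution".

First find gcd(574501, 855689):
855689 = 1×574501 + 281188
574501 = 2×281188 + 12125
281188 = 23×12125 + 2313
12125 = 5×2313 + 560
2313 = 4×560 + 73
560 = 7×73 + 49
73 = 1×49 + 24
49 = 2×24 + 1
24 = 24×1 + 0
gcd = 1, so a unique solution mod 855689 exists.
Back-substitute for the Bézout coefficients:
1 = 49 − 2·24
1 = −2·73 + 3·49
1 = 3·560 − 23·73
1 = −23·2313 + 95·560
1 = 95·12125 − 498·2313
1 = −498·281188 + 11549·12125
1 = 11549·574501 − 23596·281188
1 = −23596·855689 + 35145·574501
So 574501·(35145) ≡ 1 (mod 855689), giving 574501⁻¹ ≡ 35145.
x ≡ 574501⁻¹·601143 ≡ 35145·601143 ≡ 209325 (mod 855689).

209325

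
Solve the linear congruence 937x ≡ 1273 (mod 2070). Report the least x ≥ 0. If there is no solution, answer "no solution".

First find gcd(937, 2070):
2070 = 2·937 + 196
937 = 4·196 + 153
196 = 1·153 + 43
153 = 3·43 + 24
43 = 1·24 + 19
24 = 1·19 + 5
19 = 3·5 + 4
5 = 1·4 + 1
4 = 4·1 + 0
gcd = 1, so a unique solution mod 2070 exists.
Back-substitute for the Bézout coefficients:
1 = 5 − 4
1 = −19 + 4·5
1 = 4·24 − 5·19
1 = −5·43 + 9·24
1 = 9·153 − 32·43
1 = −32·196 + 41·153
1 = 41·937 − 196·196
1 = −196·2070 + 433·937
So 937·(433) ≡ 1 (mod 2070), giving 937⁻¹ ≡ 433.
x ≡ 937⁻¹·1273 ≡ 433·1273 ≡ 589 (mod 2070).

589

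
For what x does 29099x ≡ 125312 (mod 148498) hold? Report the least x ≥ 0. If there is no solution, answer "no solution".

gcd(29099, 148498):
148498 = 5·29099 + 3003
29099 = 9·3003 + 2072
3003 = 1·2072 + 931
2072 = 2·931 + 210
931 = 4·210 + 91
210 = 2·91 + 28
91 = 3·28 + 7
28 = 4·7 + 0
gcd = 7, but 7 ∤ 125312, so the congruence has no solution.

no solution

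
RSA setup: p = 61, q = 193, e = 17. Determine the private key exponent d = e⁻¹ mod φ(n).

2033

φ(n) = (p−1)(q−1) = 60·192 = 11520.
Need d with 17·d ≡ 1 (mod 11520). Apply the extended Euclidean algorithm:
11520 = 677*17 + 11
17 = 1*11 + 6
11 = 1*6 + 5
6 = 1*5 + 1
5 = 5*1 + 0
Back-substitute:
1 = 6 − 5
1 = −11 + 2·6
1 = 2·17 − 3·11
1 = −3·11520 + 2033·17
So 17·2033 ≡ 1 (mod 11520), hence d = 2033.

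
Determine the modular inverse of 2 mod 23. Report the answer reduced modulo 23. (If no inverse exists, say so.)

Extended Euclidean algorithm:
23 = 11·2 + 1
2 = 2·1 + 0
The gcd is 1. Working backward:
1 = 23 − 11·2
So 2·(-11) ≡ 1 (mod 23), and -11 ≡ 12 (mod 23).

12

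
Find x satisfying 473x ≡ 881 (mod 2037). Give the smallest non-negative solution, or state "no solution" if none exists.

First find gcd(473, 2037):
2037 = 4×473 + 145
473 = 3×145 + 38
145 = 3×38 + 31
38 = 1×31 + 7
31 = 4×7 + 3
7 = 2×3 + 1
3 = 3×1 + 0
gcd = 1, so a unique solution mod 2037 exists.
Back-substitute for the Bézout coefficients:
1 = 7 − 2·3
1 = −2·31 + 9·7
1 = 9·38 − 11·31
1 = −11·145 + 42·38
1 = 42·473 − 137·145
1 = −137·2037 + 590·473
So 473·(590) ≡ 1 (mod 2037), giving 473⁻¹ ≡ 590.
x ≡ 473⁻¹·881 ≡ 590·881 ≡ 355 (mod 2037).

355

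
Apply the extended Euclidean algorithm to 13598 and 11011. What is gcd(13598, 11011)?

Repeated division:
13598 = 1·11011 + 2587
11011 = 4·2587 + 663
2587 = 3·663 + 598
663 = 1·598 + 65
598 = 9·65 + 13
65 = 5·13 + 0
gcd(13598, 11011) = 13.
Back-substituting:
13 = 598 − 9·65
13 = −9·663 + 10·598
13 = 10·2587 − 39·663
13 = −39·11011 + 166·2587
13 = 166·13598 − 205·11011
So 13 = (166)·13598 + (-205)·11011.

13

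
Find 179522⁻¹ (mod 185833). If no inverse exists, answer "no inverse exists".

Run Euclid on (185833, 179522):
185833 = 1*179522 + 6311
179522 = 28*6311 + 2814
6311 = 2*2814 + 683
2814 = 4*683 + 82
683 = 8*82 + 27
82 = 3*27 + 1
27 = 27*1 + 0
gcd = 1, so the inverse exists. Back-substitute:
1 = 82 − 3·27
1 = −3·683 + 25·82
1 = 25·2814 − 103·683
1 = −103·6311 + 231·2814
1 = 231·179522 − 6571·6311
1 = −6571·185833 + 6802·179522
So 179522·6802 ≡ 1 (mod 185833).

6802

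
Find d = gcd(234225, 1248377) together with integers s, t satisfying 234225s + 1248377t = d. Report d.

Apply Euclid's algorithm to 1248377 and 234225:
1248377 = 5·234225 + 77252
234225 = 3·77252 + 2469
77252 = 31·2469 + 713
2469 = 3·713 + 330
713 = 2·330 + 53
330 = 6·53 + 12
53 = 4·12 + 5
12 = 2·5 + 2
5 = 2·2 + 1
2 = 2·1 + 0
gcd(234225, 1248377) = 1.
Express as a combination:
1 = 5 − 2·2
1 = −2·12 + 5·5
1 = 5·53 − 22·12
1 = −22·330 + 137·53
1 = 137·713 − 296·330
1 = −296·2469 + 1025·713
1 = 1025·77252 − 32071·2469
1 = −32071·234225 + 97238·77252
1 = 97238·1248377 − 518261·234225
So 1 = (97238)·1248377 + (-518261)·234225.

1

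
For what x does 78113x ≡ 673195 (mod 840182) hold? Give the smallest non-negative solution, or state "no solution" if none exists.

no solution

gcd(78113, 840182):
840182 = 10·78113 + 59052
78113 = 1·59052 + 19061
59052 = 3·19061 + 1869
19061 = 10·1869 + 371
1869 = 5·371 + 14
371 = 26·14 + 7
14 = 2·7 + 0
gcd = 7, but 7 ∤ 673195, so the congruence has no solution.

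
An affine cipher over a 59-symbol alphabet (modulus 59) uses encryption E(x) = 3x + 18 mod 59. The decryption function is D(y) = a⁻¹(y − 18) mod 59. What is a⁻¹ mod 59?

Extended Euclidean algorithm:
59 = 19·3 + 2
3 = 1·2 + 1
2 = 2·1 + 0
The gcd is 1. Working backward:
1 = 3 − 2
1 = −59 + 20·3
So 3·20 ≡ 1 (mod 59).

20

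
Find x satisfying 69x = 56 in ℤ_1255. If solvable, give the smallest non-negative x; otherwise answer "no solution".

19

First find gcd(69, 1255):
1255 = 18×69 + 13
69 = 5×13 + 4
13 = 3×4 + 1
4 = 4×1 + 0
gcd = 1, so a unique solution mod 1255 exists.
Back-substitute for the Bézout coefficients:
1 = 13 − 3·4
1 = −3·69 + 16·13
1 = 16·1255 − 291·69
So 69·(-291) ≡ 1 (mod 1255), giving 69⁻¹ ≡ 964.
x ≡ 69⁻¹·56 ≡ 964·56 ≡ 19 (mod 1255).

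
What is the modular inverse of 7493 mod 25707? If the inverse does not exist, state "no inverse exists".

Run Euclid on (25707, 7493):
25707 = 3×7493 + 3228
7493 = 2×3228 + 1037
3228 = 3×1037 + 117
1037 = 8×117 + 101
117 = 1×101 + 16
101 = 6×16 + 5
16 = 3×5 + 1
5 = 5×1 + 0
Since gcd(7493, 25707) = 1, back-substitute to write 1 as a combination:
1 = 16 − 3·5
1 = −3·101 + 19·16
1 = 19·117 − 22·101
1 = −22·1037 + 195·117
1 = 195·3228 − 607·1037
1 = −607·7493 + 1409·3228
1 = 1409·25707 − 4834·7493
So 7493·(-4834) ≡ 1 (mod 25707), and -4834 ≡ 20873 (mod 25707).

20873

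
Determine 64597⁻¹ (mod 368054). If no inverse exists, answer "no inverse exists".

316393

Run Euclid on (368054, 64597):
368054 = 5×64597 + 45069
64597 = 1×45069 + 19528
45069 = 2×19528 + 6013
19528 = 3×6013 + 1489
6013 = 4×1489 + 57
1489 = 26×57 + 7
57 = 8×7 + 1
7 = 7×1 + 0
Since gcd(64597, 368054) = 1, back-substitute to write 1 as a combination:
1 = 57 − 8·7
1 = −8·1489 + 209·57
1 = 209·6013 − 844·1489
1 = −844·19528 + 2741·6013
1 = 2741·45069 − 6326·19528
1 = −6326·64597 + 9067·45069
1 = 9067·368054 − 51661·64597
Thus 64597·(-51661) ≡ 1 (mod 368054); reducing, -51661 mod 368054 = 316393.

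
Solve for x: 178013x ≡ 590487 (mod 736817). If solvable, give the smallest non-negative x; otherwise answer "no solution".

409416

First find gcd(178013, 736817):
736817 = 4*178013 + 24765
178013 = 7*24765 + 4658
24765 = 5*4658 + 1475
4658 = 3*1475 + 233
1475 = 6*233 + 77
233 = 3*77 + 2
77 = 38*2 + 1
2 = 2*1 + 0
gcd = 1, so a unique solution mod 736817 exists.
Back-substitute for the Bézout coefficients:
1 = 77 − 38·2
1 = −38·233 + 115·77
1 = 115·1475 − 728·233
1 = −728·4658 + 2299·1475
1 = 2299·24765 − 12223·4658
1 = −12223·178013 + 87860·24765
1 = 87860·736817 − 363663·178013
So 178013·(-363663) ≡ 1 (mod 736817), giving 178013⁻¹ ≡ 373154.
x ≡ 178013⁻¹·590487 ≡ 373154·590487 ≡ 409416 (mod 736817).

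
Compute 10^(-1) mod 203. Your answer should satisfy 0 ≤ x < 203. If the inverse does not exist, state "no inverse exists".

61

gcd(203, 10) by repeated division:
203 = 20·10 + 3
10 = 3·3 + 1
3 = 3·1 + 0
The gcd is 1. Working backward:
1 = 10 − 3·3
1 = −3·203 + 61·10
So 10·61 ≡ 1 (mod 203).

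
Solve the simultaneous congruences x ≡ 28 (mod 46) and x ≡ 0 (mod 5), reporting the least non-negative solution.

Write x = 28 + 46·k. Then 46·k ≡ 0 − 28 ≡ 2 (mod 5).
Need 46⁻¹ mod 5. Extended Euclid on (5, 1):
5 = 5×1 + 0
46⁻¹ ≡ 1 (mod 5), so k ≡ 1·2 ≡ 2 (mod 5).
x = 28 + 46·2 = 120.

120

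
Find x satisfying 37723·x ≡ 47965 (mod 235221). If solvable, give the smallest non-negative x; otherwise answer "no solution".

no solution

gcd(37723, 235221):
235221 = 6×37723 + 8883
37723 = 4×8883 + 2191
8883 = 4×2191 + 119
2191 = 18×119 + 49
119 = 2×49 + 21
49 = 2×21 + 7
21 = 3×7 + 0
gcd = 7, but 7 ∤ 47965, so the congruence has no solution.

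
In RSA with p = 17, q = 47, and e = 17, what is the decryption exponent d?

433

φ(n) = (p−1)(q−1) = 16·46 = 736.
Need d with 17·d ≡ 1 (mod 736). Apply the extended Euclidean algorithm:
736 = 43*17 + 5
17 = 3*5 + 2
5 = 2*2 + 1
2 = 2*1 + 0
Back-substitute:
1 = 5 − 2·2
1 = −2·17 + 7·5
1 = 7·736 − 303·17
So 17·(-303) ≡ 1 (mod 736), hence d ≡ -303 ≡ 433 (mod 736).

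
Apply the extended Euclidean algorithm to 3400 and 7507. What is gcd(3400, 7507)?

Euclidean algorithm:
7507 = 2·3400 + 707
3400 = 4·707 + 572
707 = 1·572 + 135
572 = 4·135 + 32
135 = 4·32 + 7
32 = 4·7 + 4
7 = 1·4 + 3
4 = 1·3 + 1
3 = 3·1 + 0
gcd(3400, 7507) = 1.
Express as a combination:
1 = 4 − 3
1 = −7 + 2·4
1 = 2·32 − 9·7
1 = −9·135 + 38·32
1 = 38·572 − 161·135
1 = −161·707 + 199·572
1 = 199·3400 − 957·707
1 = −957·7507 + 2113·3400
So 1 = (-957)·7507 + (2113)·3400.

1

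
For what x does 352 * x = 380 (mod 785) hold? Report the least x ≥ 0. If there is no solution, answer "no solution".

10

First find gcd(352, 785):
785 = 2·352 + 81
352 = 4·81 + 28
81 = 2·28 + 25
28 = 1·25 + 3
25 = 8·3 + 1
3 = 3·1 + 0
gcd = 1, so a unique solution mod 785 exists.
Back-substitute for the Bézout coefficients:
1 = 25 − 8·3
1 = −8·28 + 9·25
1 = 9·81 − 26·28
1 = −26·352 + 113·81
1 = 113·785 − 252·352
So 352·(-252) ≡ 1 (mod 785), giving 352⁻¹ ≡ 533.
x ≡ 352⁻¹·380 ≡ 533·380 ≡ 10 (mod 785).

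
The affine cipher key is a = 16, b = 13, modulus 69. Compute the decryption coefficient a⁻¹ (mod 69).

Run Euclid on (69, 16):
69 = 4×16 + 5
16 = 3×5 + 1
5 = 5×1 + 0
gcd = 1, so the inverse exists. Back-substitute:
1 = 16 − 3·5
1 = −3·69 + 13·16
So 16·13 ≡ 1 (mod 69).

13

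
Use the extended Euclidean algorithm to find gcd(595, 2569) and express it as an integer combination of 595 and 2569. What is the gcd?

7

Repeated division:
2569 = 4*595 + 189
595 = 3*189 + 28
189 = 6*28 + 21
28 = 1*21 + 7
21 = 3*7 + 0
gcd(595, 2569) = 7.
Back-substituting:
7 = 28 − 21
7 = −189 + 7·28
7 = 7·595 − 22·189
7 = −22·2569 + 95·595
So 7 = (-22)·2569 + (95)·595.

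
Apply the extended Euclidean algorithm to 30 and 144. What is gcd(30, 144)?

6

Repeated division:
144 = 4×30 + 24
30 = 1×24 + 6
24 = 4×6 + 0
gcd(30, 144) = 6.
Express as a combination:
6 = 30 − 24
6 = −144 + 5·30
So 6 = (-1)·144 + (5)·30.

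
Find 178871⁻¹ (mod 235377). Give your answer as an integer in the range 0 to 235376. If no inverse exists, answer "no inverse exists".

Extended Euclidean algorithm:
235377 = 1·178871 + 56506
178871 = 3·56506 + 9353
56506 = 6·9353 + 388
9353 = 24·388 + 41
388 = 9·41 + 19
41 = 2·19 + 3
19 = 6·3 + 1
3 = 3·1 + 0
Since gcd(178871, 235377) = 1, back-substitute to write 1 as a combination:
1 = 19 − 6·3
1 = −6·41 + 13·19
1 = 13·388 − 123·41
1 = −123·9353 + 2965·388
1 = 2965·56506 − 17913·9353
1 = −17913·178871 + 56704·56506
1 = 56704·235377 − 74617·178871
Thus 178871·(-74617) ≡ 1 (mod 235377); reducing, -74617 mod 235377 = 160760.

160760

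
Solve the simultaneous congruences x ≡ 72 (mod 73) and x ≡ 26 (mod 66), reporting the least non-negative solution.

Write x = 72 + 73·k. Then 73·k ≡ 26 − 72 ≡ 20 (mod 66).
Need 73⁻¹ mod 66. Extended Euclid on (66, 7):
66 = 9*7 + 3
7 = 2*3 + 1
3 = 3*1 + 0
Back-substitute:
1 = 7 − 2·3
1 = −2·66 + 19·7
73⁻¹ ≡ 19 (mod 66), so k ≡ 19·20 ≡ 50 (mod 66).
x = 72 + 73·50 = 3722.

3722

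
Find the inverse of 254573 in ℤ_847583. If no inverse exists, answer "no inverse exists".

Compute gcd(254573, 847583):
847583 = 3*254573 + 83864
254573 = 3*83864 + 2981
83864 = 28*2981 + 396
2981 = 7*396 + 209
396 = 1*209 + 187
209 = 1*187 + 22
187 = 8*22 + 11
22 = 2*11 + 0
The gcd is 11, not 1, hence no inverse exists.

no inverse exists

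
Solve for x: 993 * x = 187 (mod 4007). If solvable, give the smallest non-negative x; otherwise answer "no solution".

First find gcd(993, 4007):
4007 = 4×993 + 35
993 = 28×35 + 13
35 = 2×13 + 9
13 = 1×9 + 4
9 = 2×4 + 1
4 = 4×1 + 0
gcd = 1, so a unique solution mod 4007 exists.
Back-substitute for the Bézout coefficients:
1 = 9 − 2·4
1 = −2·13 + 3·9
1 = 3·35 − 8·13
1 = −8·993 + 227·35
1 = 227·4007 − 916·993
So 993·(-916) ≡ 1 (mod 4007), giving 993⁻¹ ≡ 3091.
x ≡ 993⁻¹·187 ≡ 3091·187 ≡ 1009 (mod 4007).

1009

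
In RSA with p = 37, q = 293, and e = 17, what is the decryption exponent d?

φ(n) = (p−1)(q−1) = 36·292 = 10512.
Need d with 17·d ≡ 1 (mod 10512). Apply the extended Euclidean algorithm:
10512 = 618*17 + 6
17 = 2*6 + 5
6 = 1*5 + 1
5 = 5*1 + 0
Back-substitute:
1 = 6 − 5
1 = −17 + 3·6
1 = 3·10512 − 1855·17
So 17·(-1855) ≡ 1 (mod 10512), hence d ≡ -1855 ≡ 8657 (mod 10512).

8657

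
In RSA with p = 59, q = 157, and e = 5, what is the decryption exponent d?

φ(n) = (p−1)(q−1) = 58·156 = 9048.
Need d with 5·d ≡ 1 (mod 9048). Apply the extended Euclidean algorithm:
9048 = 1809*5 + 3
5 = 1*3 + 2
3 = 1*2 + 1
2 = 2*1 + 0
Back-substitute:
1 = 3 − 2
1 = −5 + 2·3
1 = 2·9048 − 3619·5
So 5·(-3619) ≡ 1 (mod 9048), hence d ≡ -3619 ≡ 5429 (mod 9048).

5429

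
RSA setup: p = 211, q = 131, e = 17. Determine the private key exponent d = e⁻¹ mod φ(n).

φ(n) = (p−1)(q−1) = 210·130 = 27300.
Need d with 17·d ≡ 1 (mod 27300). Apply the extended Euclidean algorithm:
27300 = 1605×17 + 15
17 = 1×15 + 2
15 = 7×2 + 1
2 = 2×1 + 0
Back-substitute:
1 = 15 − 7·2
1 = −7·17 + 8·15
1 = 8·27300 − 12847·17
So 17·(-12847) ≡ 1 (mod 27300), hence d ≡ -12847 ≡ 14453 (mod 27300).

14453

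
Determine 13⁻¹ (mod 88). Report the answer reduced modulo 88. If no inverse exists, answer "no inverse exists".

61

Run Euclid on (88, 13):
88 = 6×13 + 10
13 = 1×10 + 3
10 = 3×3 + 1
3 = 3×1 + 0
The gcd is 1. Working backward:
1 = 10 − 3·3
1 = −3·13 + 4·10
1 = 4·88 − 27·13
Hence 13⁻¹ ≡ -27 ≡ 61 (mod 88).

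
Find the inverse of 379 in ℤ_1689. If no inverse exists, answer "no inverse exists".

205

Apply the Euclidean algorithm to 1689 and 379:
1689 = 4×379 + 173
379 = 2×173 + 33
173 = 5×33 + 8
33 = 4×8 + 1
8 = 8×1 + 0
Since gcd(379, 1689) = 1, back-substitute to write 1 as a combination:
1 = 33 − 4·8
1 = −4·173 + 21·33
1 = 21·379 − 46·173
1 = −46·1689 + 205·379
So 379·205 ≡ 1 (mod 1689).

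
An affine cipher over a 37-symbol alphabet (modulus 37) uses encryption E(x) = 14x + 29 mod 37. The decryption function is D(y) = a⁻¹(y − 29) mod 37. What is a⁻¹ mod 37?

Apply the Euclidean algorithm to 37 and 14:
37 = 2*14 + 9
14 = 1*9 + 5
9 = 1*5 + 4
5 = 1*4 + 1
4 = 4*1 + 0
The gcd is 1. Working backward:
1 = 5 − 4
1 = −9 + 2·5
1 = 2·14 − 3·9
1 = −3·37 + 8·14
So 14·8 ≡ 1 (mod 37).

8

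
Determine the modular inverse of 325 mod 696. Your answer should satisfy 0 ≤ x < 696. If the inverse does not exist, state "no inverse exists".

Extended Euclidean algorithm:
696 = 2×325 + 46
325 = 7×46 + 3
46 = 15×3 + 1
3 = 3×1 + 0
The gcd is 1. Working backward:
1 = 46 − 15·3
1 = −15·325 + 106·46
1 = 106·696 − 227·325
So 325·(-227) ≡ 1 (mod 696), and -227 ≡ 469 (mod 696).

469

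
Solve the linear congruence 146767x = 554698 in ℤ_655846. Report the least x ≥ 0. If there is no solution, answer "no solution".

357480

First find gcd(146767, 655846):
655846 = 4×146767 + 68778
146767 = 2×68778 + 9211
68778 = 7×9211 + 4301
9211 = 2×4301 + 609
4301 = 7×609 + 38
609 = 16×38 + 1
38 = 38×1 + 0
gcd = 1, so a unique solution mod 655846 exists.
Back-substitute for the Bézout coefficients:
1 = 609 − 16·38
1 = −16·4301 + 113·609
1 = 113·9211 − 242·4301
1 = −242·68778 + 1807·9211
1 = 1807·146767 − 3856·68778
1 = −3856·655846 + 17231·146767
So 146767·(17231) ≡ 1 (mod 655846), giving 146767⁻¹ ≡ 17231.
x ≡ 146767⁻¹·554698 ≡ 17231·554698 ≡ 357480 (mod 655846).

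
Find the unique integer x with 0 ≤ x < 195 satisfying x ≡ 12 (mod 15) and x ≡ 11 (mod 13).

Write x = 12 + 15·k. Then 15·k ≡ 11 − 12 ≡ 12 (mod 13).
Need 15⁻¹ mod 13. Extended Euclid on (13, 2):
13 = 6·2 + 1
2 = 2·1 + 0
Back-substitute:
1 = 13 − 6·2
15⁻¹ ≡ 7 (mod 13), so k ≡ 7·12 ≡ 6 (mod 13).
x = 12 + 15·6 = 102.

102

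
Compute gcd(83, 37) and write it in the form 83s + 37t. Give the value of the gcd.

Repeated division:
83 = 2×37 + 9
37 = 4×9 + 1
9 = 9×1 + 0
gcd(83, 37) = 1.
Working backward:
1 = 37 − 4·9
1 = −4·83 + 9·37
So 1 = (-4)·83 + (9)·37.

1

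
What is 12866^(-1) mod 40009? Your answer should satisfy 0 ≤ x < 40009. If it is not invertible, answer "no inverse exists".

28270

Apply the Euclidean algorithm to 40009 and 12866:
40009 = 3*12866 + 1411
12866 = 9*1411 + 167
1411 = 8*167 + 75
167 = 2*75 + 17
75 = 4*17 + 7
17 = 2*7 + 3
7 = 2*3 + 1
3 = 3*1 + 0
gcd = 1, so the inverse exists. Back-substitute:
1 = 7 − 2·3
1 = −2·17 + 5·7
1 = 5·75 − 22·17
1 = −22·167 + 49·75
1 = 49·1411 − 414·167
1 = −414·12866 + 3775·1411
1 = 3775·40009 − 11739·12866
So 12866·(-11739) ≡ 1 (mod 40009), and -11739 ≡ 28270 (mod 40009).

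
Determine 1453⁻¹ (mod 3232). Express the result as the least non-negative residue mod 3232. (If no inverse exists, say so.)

gcd(3232, 1453) by repeated division:
3232 = 2×1453 + 326
1453 = 4×326 + 149
326 = 2×149 + 28
149 = 5×28 + 9
28 = 3×9 + 1
9 = 9×1 + 0
gcd = 1, so the inverse exists. Back-substitute:
1 = 28 − 3·9
1 = −3·149 + 16·28
1 = 16·326 − 35·149
1 = −35·1453 + 156·326
1 = 156·3232 − 347·1453
Thus 1453·(-347) ≡ 1 (mod 3232); reducing, -347 mod 3232 = 2885.

2885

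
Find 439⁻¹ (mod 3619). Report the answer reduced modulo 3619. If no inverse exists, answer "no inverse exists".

Extended Euclidean algorithm:
3619 = 8*439 + 107
439 = 4*107 + 11
107 = 9*11 + 8
11 = 1*8 + 3
8 = 2*3 + 2
3 = 1*2 + 1
2 = 2*1 + 0
Since gcd(439, 3619) = 1, back-substitute to write 1 as a combination:
1 = 3 − 2
1 = −8 + 3·3
1 = 3·11 − 4·8
1 = −4·107 + 39·11
1 = 39·439 − 160·107
1 = −160·3619 + 1319·439
So 439·1319 ≡ 1 (mod 3619).

1319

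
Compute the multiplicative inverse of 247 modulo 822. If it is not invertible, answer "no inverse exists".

Run Euclid on (822, 247):
822 = 3·247 + 81
247 = 3·81 + 4
81 = 20·4 + 1
4 = 4·1 + 0
The gcd is 1. Working backward:
1 = 81 − 20·4
1 = −20·247 + 61·81
1 = 61·822 − 203·247
Hence 247⁻¹ ≡ -203 ≡ 619 (mod 822).

619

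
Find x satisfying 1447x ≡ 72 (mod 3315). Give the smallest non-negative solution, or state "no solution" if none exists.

First find gcd(1447, 3315):
3315 = 2·1447 + 421
1447 = 3·421 + 184
421 = 2·184 + 53
184 = 3·53 + 25
53 = 2·25 + 3
25 = 8·3 + 1
3 = 3·1 + 0
gcd = 1, so a unique solution mod 3315 exists.
Back-substitute for the Bézout coefficients:
1 = 25 − 8·3
1 = −8·53 + 17·25
1 = 17·184 − 59·53
1 = −59·421 + 135·184
1 = 135·1447 − 464·421
1 = −464·3315 + 1063·1447
So 1447·(1063) ≡ 1 (mod 3315), giving 1447⁻¹ ≡ 1063.
x ≡ 1447⁻¹·72 ≡ 1063·72 ≡ 291 (mod 3315).

291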